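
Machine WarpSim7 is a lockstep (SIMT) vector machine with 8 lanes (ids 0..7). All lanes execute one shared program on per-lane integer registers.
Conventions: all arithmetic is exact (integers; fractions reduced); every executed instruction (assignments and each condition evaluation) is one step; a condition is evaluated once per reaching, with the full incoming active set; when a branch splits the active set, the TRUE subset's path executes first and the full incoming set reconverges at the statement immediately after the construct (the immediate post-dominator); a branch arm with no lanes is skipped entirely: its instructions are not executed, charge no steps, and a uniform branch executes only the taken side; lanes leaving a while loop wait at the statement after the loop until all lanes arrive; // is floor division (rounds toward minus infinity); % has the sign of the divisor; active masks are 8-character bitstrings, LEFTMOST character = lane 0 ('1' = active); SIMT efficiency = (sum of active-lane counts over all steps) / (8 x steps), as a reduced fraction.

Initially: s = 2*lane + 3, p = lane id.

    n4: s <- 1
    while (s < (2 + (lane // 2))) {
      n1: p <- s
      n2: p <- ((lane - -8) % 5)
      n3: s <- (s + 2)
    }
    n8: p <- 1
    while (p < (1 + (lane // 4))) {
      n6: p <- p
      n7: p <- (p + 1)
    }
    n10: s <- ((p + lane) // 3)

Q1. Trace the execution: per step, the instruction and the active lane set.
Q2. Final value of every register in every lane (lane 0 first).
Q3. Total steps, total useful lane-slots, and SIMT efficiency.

step 0: s <- 1                       11111111
step 1: eval (s < (2 + (lane // 2))) 11111111
step 2: p <- s                       11111111
step 3: p <- ((lane - -8) % 5)       11111111
step 4: s <- (s + 2)                 11111111
step 5: eval (s < (2 + (lane // 2))) 11111111
step 6: p <- s                       00001111
step 7: p <- ((lane - -8) % 5)       00001111
step 8: s <- (s + 2)                 00001111
step 9: eval (s < (2 + (lane // 2))) 00001111
step 10: p <- 1                       11111111
step 11: eval (p < (1 + (lane // 4))) 11111111
step 12: p <- p                       00001111
step 13: p <- (p + 1)                 00001111
step 14: eval (p < (1 + (lane // 4))) 00001111
step 15: s <- ((p + lane) // 3)       11111111

Answer: 16 steps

s: 0,0,1,1,2,2,2,3
p: 1,1,1,1,2,2,2,2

steps = 16; useful = 100; efficiency = 100/128 = 25/32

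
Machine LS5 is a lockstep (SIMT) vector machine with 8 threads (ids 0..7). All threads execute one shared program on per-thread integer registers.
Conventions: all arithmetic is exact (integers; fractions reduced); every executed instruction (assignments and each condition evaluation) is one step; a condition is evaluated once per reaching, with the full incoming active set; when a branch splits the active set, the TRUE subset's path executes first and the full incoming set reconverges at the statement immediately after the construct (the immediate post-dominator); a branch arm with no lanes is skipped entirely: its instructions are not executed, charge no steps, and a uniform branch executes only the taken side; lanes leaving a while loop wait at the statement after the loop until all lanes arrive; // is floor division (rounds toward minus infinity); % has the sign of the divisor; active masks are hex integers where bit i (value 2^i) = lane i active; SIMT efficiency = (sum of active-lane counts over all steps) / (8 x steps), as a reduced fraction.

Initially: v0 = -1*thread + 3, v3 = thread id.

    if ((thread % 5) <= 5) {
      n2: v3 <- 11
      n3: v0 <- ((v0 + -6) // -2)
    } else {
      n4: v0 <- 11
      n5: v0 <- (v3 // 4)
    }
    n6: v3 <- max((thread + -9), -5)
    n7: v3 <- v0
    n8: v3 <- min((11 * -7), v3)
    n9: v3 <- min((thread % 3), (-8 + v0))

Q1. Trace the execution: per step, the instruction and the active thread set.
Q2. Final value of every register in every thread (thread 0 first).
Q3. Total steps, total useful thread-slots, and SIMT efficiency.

step 0: eval ((thread % 5) <= 5)     0xff
step 1: v3 <- 11                     0xff
step 2: v0 <- ((v0 + -6) // -2)      0xff
step 3: v3 <- max((thread + -9), -5) 0xff
step 4: v3 <- v0                     0xff
step 5: v3 <- min((11 * -7), v3)     0xff
step 6: v3 <- min((thread % 3), (-8 + v0)) 0xff

Answer: 7 steps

v0: 1,2,2,3,3,4,4,5
v3: -7,-6,-6,-5,-5,-4,-4,-3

steps = 7; useful = 56; efficiency = 56/56 = 1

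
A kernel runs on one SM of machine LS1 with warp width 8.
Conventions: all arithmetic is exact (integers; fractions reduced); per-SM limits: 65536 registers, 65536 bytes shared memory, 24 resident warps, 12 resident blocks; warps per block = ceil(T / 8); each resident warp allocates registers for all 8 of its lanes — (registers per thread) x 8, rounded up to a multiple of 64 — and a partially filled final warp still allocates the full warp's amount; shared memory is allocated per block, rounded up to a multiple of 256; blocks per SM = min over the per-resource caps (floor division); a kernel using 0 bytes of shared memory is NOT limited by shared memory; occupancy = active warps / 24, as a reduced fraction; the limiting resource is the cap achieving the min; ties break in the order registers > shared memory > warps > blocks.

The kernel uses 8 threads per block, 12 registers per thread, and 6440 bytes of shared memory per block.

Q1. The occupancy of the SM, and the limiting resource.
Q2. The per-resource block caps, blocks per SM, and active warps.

Answer: occupancy 3/8, limited by shared memory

registers: 512 blocks
shared memory: 9 blocks
warps: 24 blocks
blocks: 12 blocks

Answer: 9 blocks, 9 active warps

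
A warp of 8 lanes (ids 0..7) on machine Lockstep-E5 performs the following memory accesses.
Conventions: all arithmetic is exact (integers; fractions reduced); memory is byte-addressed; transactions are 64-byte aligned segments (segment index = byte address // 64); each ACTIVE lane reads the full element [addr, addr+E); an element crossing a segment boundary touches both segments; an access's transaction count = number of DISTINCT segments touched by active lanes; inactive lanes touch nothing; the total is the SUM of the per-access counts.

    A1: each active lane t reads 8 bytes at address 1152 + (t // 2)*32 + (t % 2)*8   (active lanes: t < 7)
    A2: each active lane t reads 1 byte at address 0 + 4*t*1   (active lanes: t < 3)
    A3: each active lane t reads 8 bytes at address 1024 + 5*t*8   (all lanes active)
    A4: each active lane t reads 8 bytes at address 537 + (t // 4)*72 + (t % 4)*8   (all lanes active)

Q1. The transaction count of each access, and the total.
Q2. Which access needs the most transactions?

A1: 2 transactions
A2: 1 transaction
A3: 5 transactions
A4: 3 transactions

Answer: 2,1,5,3; total 11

Answer: A3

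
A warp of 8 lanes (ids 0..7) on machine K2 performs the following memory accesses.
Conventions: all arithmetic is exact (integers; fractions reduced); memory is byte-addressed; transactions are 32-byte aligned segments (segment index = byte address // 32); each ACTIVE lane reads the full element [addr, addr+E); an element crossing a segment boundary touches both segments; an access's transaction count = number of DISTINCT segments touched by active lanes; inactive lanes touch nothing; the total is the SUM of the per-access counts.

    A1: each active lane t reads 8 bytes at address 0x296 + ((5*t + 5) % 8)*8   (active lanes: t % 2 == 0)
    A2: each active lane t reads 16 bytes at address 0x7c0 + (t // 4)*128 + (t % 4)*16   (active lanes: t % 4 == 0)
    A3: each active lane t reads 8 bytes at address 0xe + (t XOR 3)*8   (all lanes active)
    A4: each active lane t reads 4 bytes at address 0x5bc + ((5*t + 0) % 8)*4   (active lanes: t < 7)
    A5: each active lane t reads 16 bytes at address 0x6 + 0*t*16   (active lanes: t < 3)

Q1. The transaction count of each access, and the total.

A1: 3 transactions
A2: 2 transactions
A3: 3 transactions
A4: 2 transactions
A5: 1 transaction

Answer: 3,2,3,2,1; total 11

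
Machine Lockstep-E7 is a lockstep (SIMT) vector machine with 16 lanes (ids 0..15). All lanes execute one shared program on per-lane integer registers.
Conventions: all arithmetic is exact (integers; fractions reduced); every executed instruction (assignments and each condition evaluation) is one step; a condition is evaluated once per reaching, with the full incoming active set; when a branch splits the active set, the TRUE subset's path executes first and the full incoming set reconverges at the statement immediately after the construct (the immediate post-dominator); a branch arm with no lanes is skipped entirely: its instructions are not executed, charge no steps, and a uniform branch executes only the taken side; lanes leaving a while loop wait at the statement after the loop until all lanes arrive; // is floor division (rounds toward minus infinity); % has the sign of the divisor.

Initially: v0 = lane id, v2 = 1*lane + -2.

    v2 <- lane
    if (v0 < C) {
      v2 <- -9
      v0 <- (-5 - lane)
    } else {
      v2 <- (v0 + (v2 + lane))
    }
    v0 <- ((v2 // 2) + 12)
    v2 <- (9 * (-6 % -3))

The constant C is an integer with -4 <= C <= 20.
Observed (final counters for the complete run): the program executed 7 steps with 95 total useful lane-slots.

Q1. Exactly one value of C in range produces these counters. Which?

Answer: C = 15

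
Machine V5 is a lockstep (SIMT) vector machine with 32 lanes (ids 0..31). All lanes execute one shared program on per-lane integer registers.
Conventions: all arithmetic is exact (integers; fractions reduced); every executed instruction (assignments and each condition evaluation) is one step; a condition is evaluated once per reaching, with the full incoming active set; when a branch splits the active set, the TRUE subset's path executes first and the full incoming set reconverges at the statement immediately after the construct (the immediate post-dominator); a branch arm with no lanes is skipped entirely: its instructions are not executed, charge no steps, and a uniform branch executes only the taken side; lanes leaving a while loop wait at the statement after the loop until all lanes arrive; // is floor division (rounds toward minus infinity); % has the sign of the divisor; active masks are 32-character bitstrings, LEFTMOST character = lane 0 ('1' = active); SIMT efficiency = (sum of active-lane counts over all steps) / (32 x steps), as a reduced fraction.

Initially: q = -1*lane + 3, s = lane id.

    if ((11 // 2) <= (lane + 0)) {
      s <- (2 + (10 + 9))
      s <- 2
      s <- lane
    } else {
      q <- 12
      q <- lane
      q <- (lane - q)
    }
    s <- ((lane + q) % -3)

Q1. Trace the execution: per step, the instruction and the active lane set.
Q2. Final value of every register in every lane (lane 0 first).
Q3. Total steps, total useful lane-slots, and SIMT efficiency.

step 0: eval ((11 // 2) <= (lane + 0)) 11111111111111111111111111111111
step 1: s <- (2 + (10 + 9))          00000111111111111111111111111111
step 2: s <- 2                       00000111111111111111111111111111
step 3: s <- lane                    00000111111111111111111111111111
step 4: q <- 12                      11111000000000000000000000000000
step 5: q <- lane                    11111000000000000000000000000000
step 6: q <- (lane - q)              11111000000000000000000000000000
step 7: s <- ((lane + q) % -3)       11111111111111111111111111111111

Answer: 8 steps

q: 0,0,0,0,0,-2,-3,-4,-5,-6,-7,-8,-9,-10,-11,-12,-13,-14,-15,-16,-17,-18,-19,-20,-21,-22,-23,-24,-25,-26,-27,-28
s: 0,-2,-1,0,-2,0,0,0,0,0,0,0,0,0,0,0,0,0,0,0,0,0,0,0,0,0,0,0,0,0,0,0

steps = 8; useful = 160; efficiency = 160/256 = 5/8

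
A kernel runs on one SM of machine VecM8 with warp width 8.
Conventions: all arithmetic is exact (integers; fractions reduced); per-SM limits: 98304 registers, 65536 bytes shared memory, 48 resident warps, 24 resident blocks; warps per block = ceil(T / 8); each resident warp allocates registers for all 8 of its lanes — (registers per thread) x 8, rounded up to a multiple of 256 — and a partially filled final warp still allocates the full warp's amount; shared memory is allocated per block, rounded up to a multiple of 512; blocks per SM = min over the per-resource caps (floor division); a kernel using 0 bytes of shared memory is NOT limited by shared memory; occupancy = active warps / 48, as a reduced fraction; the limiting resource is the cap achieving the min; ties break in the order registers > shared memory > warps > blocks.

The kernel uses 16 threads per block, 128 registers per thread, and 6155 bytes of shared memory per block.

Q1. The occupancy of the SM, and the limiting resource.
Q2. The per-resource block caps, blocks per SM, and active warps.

Answer: occupancy 3/8, limited by shared memory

registers: 48 blocks
shared memory: 9 blocks
warps: 24 blocks
blocks: 24 blocks

Answer: 9 blocks, 18 active warps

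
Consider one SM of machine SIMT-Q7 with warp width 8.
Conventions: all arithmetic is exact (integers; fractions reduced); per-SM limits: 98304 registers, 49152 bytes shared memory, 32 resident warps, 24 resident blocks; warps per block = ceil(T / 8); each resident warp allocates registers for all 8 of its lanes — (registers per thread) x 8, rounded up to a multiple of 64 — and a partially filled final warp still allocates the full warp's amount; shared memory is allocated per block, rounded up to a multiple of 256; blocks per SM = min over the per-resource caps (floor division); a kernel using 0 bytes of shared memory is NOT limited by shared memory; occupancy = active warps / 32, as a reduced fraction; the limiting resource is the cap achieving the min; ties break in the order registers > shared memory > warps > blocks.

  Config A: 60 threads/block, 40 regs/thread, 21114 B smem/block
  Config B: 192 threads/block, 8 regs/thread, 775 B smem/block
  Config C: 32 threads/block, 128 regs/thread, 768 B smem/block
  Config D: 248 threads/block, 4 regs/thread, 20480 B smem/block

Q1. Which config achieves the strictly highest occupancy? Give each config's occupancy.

occupancies: A 1/2, B 3/4, C 1, D 31/32

Answer: C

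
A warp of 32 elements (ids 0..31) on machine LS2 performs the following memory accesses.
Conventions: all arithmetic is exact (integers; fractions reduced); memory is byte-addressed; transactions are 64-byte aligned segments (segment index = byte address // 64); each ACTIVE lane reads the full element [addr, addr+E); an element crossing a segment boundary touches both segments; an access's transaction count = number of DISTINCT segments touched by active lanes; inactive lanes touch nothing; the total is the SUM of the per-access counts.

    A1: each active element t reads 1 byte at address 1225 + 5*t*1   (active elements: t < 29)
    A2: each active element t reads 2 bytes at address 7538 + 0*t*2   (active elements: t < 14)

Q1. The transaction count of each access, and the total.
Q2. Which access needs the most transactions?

A1: 3 transactions
A2: 1 transaction

Answer: 3,1; total 4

Answer: A1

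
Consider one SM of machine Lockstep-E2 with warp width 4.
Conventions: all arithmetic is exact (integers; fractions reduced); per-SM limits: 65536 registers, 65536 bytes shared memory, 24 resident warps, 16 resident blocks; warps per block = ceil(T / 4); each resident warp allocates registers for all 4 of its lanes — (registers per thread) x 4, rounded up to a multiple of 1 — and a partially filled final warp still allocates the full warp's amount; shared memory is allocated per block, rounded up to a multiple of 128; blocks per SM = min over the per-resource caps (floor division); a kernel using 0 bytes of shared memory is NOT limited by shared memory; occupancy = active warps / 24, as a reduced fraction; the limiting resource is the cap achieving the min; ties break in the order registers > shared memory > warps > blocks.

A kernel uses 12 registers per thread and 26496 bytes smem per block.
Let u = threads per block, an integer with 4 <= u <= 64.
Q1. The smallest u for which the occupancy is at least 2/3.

Answer: u = 29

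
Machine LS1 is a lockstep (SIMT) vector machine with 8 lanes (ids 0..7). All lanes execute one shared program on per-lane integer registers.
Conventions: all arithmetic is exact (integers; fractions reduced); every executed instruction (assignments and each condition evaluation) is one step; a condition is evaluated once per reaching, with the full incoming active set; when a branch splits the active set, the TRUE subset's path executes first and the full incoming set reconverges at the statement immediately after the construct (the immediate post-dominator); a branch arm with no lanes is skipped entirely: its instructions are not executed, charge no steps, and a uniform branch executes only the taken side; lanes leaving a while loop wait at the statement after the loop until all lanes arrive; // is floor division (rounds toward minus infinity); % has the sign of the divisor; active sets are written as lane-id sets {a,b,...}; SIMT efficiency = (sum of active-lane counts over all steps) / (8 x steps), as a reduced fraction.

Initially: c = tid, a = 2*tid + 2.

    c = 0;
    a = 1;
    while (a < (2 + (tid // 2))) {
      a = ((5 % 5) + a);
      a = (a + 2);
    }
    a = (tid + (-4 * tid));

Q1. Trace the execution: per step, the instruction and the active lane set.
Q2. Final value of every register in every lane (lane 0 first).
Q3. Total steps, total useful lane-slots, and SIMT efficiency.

step 0: c <- 0                       {0,1,2,3,4,5,6,7}
step 1: a <- 1                       {0,1,2,3,4,5,6,7}
step 2: eval (a < (2 + (tid // 2)))  {0,1,2,3,4,5,6,7}
step 3: a <- ((5 % 5) + a)           {0,1,2,3,4,5,6,7}
step 4: a <- (a + 2)                 {0,1,2,3,4,5,6,7}
step 5: eval (a < (2 + (tid // 2)))  {0,1,2,3,4,5,6,7}
step 6: a <- ((5 % 5) + a)           {4,5,6,7}
step 7: a <- (a + 2)                 {4,5,6,7}
step 8: eval (a < (2 + (tid // 2)))  {4,5,6,7}
step 9: a <- (tid + (-4 * tid))      {0,1,2,3,4,5,6,7}

Answer: 10 steps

c: 0,0,0,0,0,0,0,0
a: 0,-3,-6,-9,-12,-15,-18,-21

steps = 10; useful = 68; efficiency = 68/80 = 17/20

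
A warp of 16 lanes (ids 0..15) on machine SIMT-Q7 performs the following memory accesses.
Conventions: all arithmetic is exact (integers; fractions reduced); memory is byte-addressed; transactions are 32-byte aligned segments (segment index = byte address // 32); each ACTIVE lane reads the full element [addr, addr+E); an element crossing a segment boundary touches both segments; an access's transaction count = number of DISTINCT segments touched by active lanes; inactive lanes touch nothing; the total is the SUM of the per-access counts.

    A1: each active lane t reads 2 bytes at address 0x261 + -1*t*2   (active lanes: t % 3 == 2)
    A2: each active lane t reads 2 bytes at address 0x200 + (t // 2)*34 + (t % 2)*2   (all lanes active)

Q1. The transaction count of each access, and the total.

A1: 1 transaction
A2: 8 transactions

Answer: 1,8; total 9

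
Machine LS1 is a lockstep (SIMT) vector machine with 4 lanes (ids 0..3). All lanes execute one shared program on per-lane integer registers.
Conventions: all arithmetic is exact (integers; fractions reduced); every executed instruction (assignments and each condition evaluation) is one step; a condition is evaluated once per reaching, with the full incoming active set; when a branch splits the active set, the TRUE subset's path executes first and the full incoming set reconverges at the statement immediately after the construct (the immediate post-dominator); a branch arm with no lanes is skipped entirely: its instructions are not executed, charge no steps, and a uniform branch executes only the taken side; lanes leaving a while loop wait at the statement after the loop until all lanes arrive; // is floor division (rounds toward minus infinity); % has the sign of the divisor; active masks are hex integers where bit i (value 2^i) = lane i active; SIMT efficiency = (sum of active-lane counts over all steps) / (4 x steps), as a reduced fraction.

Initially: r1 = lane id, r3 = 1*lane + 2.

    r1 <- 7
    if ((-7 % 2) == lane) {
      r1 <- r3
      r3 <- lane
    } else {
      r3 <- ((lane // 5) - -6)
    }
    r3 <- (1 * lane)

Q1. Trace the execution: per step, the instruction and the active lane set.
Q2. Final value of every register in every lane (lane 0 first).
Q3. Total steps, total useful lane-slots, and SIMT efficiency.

step 0: r1 <- 7                      0xf
step 1: eval ((-7 % 2) == lane)      0xf
step 2: r1 <- r3                     0x2
step 3: r3 <- lane                   0x2
step 4: r3 <- ((lane // 5) - -6)     0xd
step 5: r3 <- (1 * lane)             0xf

Answer: 6 steps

r1: 7,3,7,7
r3: 0,1,2,3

steps = 6; useful = 17; efficiency = 17/24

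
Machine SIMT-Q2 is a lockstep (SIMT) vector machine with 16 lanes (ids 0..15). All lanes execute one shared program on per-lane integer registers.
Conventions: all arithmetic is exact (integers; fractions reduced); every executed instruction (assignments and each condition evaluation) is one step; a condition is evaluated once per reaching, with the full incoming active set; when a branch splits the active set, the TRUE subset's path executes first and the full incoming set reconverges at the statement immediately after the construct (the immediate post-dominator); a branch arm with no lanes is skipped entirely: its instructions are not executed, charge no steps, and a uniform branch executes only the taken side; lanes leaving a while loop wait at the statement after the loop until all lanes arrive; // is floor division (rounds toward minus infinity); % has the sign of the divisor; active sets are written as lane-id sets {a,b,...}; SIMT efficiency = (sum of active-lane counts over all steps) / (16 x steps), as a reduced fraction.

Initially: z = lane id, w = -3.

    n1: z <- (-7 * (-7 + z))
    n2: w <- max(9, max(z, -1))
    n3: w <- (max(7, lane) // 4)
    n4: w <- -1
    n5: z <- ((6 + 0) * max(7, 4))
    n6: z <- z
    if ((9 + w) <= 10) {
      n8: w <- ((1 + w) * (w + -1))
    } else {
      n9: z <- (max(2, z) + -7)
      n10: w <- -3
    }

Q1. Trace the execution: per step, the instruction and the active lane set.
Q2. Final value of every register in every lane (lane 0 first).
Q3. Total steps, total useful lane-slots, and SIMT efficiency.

step 0: z <- (-7 * (-7 + z))         {0,1,2,3,4,5,6,7,8,9,10,11,12,13,14,15}
step 1: w <- max(9, max(z, -1))      {0,1,2,3,4,5,6,7,8,9,10,11,12,13,14,15}
step 2: w <- (max(7, lane) // 4)     {0,1,2,3,4,5,6,7,8,9,10,11,12,13,14,15}
step 3: w <- -1                      {0,1,2,3,4,5,6,7,8,9,10,11,12,13,14,15}
step 4: z <- ((6 + 0) * max(7, 4))   {0,1,2,3,4,5,6,7,8,9,10,11,12,13,14,15}
step 5: z <- z                       {0,1,2,3,4,5,6,7,8,9,10,11,12,13,14,15}
step 6: eval ((9 + w) <= 10)         {0,1,2,3,4,5,6,7,8,9,10,11,12,13,14,15}
step 7: w <- ((1 + w) * (w + -1))    {0,1,2,3,4,5,6,7,8,9,10,11,12,13,14,15}

Answer: 8 steps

z: 42,42,42,42,42,42,42,42,42,42,42,42,42,42,42,42
w: 0,0,0,0,0,0,0,0,0,0,0,0,0,0,0,0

steps = 8; useful = 128; efficiency = 128/128 = 1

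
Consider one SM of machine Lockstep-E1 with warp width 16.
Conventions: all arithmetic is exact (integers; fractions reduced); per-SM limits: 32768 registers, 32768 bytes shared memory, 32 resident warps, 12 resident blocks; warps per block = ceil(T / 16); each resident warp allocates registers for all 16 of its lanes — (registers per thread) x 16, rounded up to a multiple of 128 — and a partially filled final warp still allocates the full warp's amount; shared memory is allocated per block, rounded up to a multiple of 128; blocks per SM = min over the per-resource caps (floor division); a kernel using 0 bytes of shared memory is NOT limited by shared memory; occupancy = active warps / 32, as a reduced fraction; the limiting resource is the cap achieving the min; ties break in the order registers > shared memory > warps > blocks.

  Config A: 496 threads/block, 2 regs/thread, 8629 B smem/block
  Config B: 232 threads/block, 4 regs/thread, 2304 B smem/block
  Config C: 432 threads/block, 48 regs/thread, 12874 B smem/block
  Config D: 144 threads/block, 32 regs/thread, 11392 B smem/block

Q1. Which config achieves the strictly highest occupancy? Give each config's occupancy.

occupancies: A 31/32, B 15/16, C 27/32, D 9/16

Answer: A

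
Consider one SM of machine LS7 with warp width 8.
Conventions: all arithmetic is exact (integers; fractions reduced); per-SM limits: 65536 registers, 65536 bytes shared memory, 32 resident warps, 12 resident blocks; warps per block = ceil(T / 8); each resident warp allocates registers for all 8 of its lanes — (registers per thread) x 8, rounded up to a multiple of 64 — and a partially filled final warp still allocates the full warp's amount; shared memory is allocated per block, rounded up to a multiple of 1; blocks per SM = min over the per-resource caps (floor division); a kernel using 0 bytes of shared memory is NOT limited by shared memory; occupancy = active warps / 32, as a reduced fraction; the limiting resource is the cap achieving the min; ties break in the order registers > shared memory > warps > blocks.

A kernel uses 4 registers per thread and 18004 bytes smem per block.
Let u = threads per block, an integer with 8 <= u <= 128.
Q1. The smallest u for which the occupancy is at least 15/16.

Answer: u = 73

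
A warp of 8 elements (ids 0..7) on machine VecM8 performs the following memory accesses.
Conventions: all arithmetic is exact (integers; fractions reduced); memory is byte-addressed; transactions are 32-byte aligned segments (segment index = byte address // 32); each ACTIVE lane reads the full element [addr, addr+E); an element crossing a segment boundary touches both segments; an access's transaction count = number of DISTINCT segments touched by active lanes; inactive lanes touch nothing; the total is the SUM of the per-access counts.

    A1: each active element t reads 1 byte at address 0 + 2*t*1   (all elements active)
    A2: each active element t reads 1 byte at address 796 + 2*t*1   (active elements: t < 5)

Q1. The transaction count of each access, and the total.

A1: 1 transaction
A2: 2 transactions

Answer: 1,2; total 3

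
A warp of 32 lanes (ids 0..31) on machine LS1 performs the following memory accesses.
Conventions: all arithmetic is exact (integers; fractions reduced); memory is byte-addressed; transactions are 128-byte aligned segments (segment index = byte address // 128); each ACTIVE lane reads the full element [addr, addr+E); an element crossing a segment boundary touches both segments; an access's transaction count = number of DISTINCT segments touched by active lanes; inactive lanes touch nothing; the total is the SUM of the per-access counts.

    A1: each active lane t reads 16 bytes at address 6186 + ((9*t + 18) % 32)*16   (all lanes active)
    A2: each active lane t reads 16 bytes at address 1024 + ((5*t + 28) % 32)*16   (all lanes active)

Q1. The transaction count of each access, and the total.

A1: 5 transactions
A2: 4 transactions

Answer: 5,4; total 9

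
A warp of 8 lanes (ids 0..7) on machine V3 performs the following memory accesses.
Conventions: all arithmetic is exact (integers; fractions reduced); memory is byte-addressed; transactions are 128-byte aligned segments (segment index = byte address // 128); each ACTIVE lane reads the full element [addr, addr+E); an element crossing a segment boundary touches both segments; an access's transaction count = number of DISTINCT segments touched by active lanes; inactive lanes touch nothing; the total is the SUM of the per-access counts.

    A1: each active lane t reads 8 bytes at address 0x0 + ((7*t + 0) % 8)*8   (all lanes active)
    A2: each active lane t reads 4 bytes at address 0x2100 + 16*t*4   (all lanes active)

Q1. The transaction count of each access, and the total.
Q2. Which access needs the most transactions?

A1: 1 transaction
A2: 4 transactions

Answer: 1,4; total 5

Answer: A2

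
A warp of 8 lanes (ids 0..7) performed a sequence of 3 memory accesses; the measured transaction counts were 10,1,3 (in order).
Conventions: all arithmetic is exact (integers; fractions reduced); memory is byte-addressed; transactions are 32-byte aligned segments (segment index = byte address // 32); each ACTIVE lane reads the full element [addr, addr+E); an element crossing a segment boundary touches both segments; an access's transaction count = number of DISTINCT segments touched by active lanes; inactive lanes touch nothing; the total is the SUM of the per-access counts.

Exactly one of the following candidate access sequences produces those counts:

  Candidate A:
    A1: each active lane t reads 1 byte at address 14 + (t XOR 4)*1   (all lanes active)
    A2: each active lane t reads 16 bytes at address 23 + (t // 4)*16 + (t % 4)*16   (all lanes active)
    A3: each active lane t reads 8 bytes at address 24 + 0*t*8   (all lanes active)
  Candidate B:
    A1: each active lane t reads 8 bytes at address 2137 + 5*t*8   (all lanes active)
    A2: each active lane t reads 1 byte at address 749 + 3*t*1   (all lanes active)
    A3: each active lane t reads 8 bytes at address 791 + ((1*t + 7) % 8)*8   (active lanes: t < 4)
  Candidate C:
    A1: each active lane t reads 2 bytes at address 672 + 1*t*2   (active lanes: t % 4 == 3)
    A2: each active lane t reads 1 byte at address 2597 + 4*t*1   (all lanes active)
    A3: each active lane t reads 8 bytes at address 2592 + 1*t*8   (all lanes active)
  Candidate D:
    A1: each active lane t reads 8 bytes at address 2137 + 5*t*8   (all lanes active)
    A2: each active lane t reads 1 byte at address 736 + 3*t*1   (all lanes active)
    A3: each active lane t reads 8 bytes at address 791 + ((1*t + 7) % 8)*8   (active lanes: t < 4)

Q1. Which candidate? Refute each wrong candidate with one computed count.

A: A1 gives 1 transaction, not 10
B: A2 gives 2 transactions, not 1
C: A1 gives 1 transaction, not 10
D: all counts match (10,1,3)

Answer: D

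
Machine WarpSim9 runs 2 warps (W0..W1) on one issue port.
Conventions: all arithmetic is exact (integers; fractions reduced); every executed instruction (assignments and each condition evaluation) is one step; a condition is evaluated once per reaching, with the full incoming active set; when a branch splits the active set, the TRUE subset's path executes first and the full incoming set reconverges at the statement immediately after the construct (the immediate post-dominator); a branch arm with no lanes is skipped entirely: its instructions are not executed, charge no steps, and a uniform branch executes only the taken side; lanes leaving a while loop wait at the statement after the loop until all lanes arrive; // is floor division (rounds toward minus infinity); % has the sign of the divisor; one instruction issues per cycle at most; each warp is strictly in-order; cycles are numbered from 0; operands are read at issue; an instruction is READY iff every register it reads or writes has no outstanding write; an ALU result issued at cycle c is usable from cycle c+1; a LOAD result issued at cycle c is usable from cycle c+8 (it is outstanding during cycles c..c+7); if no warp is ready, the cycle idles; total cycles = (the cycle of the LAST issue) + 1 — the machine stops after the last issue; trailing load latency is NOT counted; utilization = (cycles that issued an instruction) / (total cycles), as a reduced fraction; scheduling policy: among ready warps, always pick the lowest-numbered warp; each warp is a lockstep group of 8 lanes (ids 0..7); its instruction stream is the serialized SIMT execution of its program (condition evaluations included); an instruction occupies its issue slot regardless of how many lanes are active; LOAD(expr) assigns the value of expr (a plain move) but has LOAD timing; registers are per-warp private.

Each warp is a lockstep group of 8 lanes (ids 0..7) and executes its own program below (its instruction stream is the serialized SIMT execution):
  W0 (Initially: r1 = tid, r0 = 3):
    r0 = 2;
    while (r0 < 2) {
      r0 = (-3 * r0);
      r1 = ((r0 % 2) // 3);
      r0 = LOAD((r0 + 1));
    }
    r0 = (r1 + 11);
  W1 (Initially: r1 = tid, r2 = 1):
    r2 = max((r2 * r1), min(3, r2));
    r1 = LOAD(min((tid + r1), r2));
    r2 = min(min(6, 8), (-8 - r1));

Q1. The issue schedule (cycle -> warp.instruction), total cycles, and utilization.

cycle 0: W0.I0
cycle 1: W0.I1
cycle 2: W0.I2
cycle 3: W1.I0
cycle 4: W1.I1
cycle 5: idle
cycle 6: idle
cycle 7: idle
cycle 8: idle
cycle 9: idle
cycle 10: idle
cycle 11: idle
cycle 12: W1.I2

Answer: 13 cycles, utilization 6/13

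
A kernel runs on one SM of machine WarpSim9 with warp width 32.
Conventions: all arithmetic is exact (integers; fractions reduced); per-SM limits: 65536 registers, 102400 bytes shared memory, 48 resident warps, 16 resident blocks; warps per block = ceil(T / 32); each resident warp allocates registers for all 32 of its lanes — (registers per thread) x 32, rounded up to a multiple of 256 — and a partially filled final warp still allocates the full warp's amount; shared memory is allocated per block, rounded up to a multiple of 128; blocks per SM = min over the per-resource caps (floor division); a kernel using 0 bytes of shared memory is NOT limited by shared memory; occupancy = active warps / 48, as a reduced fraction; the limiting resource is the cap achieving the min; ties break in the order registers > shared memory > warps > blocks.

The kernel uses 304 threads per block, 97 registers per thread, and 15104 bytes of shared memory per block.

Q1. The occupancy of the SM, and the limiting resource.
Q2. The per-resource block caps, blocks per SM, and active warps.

Answer: occupancy 5/24, limited by registers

registers: 1 block
shared memory: 6 blocks
warps: 4 blocks
blocks: 16 blocks

Answer: 1 block, 10 active warps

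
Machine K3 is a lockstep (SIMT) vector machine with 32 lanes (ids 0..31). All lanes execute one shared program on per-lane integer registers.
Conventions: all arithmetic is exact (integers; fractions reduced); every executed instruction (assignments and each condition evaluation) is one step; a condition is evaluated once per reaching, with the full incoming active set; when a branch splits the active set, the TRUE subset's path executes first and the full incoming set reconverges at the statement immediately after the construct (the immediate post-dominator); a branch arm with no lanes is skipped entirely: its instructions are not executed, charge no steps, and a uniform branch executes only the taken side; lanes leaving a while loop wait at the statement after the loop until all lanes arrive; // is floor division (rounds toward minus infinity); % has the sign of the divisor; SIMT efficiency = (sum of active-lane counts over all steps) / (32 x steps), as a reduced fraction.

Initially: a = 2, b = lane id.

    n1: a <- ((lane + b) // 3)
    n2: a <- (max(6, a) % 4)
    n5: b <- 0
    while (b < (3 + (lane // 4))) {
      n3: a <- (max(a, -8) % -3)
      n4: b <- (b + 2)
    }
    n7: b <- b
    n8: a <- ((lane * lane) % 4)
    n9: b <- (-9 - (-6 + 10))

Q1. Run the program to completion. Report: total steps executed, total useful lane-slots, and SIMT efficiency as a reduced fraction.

Answer: 22 steps, 560 useful, 35/44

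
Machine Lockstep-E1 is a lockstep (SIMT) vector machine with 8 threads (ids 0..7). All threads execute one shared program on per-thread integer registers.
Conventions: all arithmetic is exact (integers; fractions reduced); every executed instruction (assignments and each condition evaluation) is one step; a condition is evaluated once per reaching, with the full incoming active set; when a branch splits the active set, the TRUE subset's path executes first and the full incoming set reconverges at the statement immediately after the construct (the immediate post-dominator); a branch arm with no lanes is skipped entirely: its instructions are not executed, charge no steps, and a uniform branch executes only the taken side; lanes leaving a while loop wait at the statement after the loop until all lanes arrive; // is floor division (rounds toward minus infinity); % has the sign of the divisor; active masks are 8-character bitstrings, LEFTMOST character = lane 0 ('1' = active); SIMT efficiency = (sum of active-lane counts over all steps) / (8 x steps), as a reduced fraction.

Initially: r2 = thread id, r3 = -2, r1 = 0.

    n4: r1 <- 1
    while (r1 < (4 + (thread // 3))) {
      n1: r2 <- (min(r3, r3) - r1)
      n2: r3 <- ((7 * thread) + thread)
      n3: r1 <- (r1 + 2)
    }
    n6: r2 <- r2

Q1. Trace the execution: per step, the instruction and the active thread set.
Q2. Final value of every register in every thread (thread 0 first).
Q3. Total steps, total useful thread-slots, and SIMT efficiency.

step 0: r1 <- 1                      11111111
step 1: eval (r1 < (4 + (thread // 3))) 11111111
step 2: r2 <- (min(r3, r3) - r1)     11111111
step 3: r3 <- ((7 * thread) + thread) 11111111
step 4: r1 <- (r1 + 2)               11111111
step 5: eval (r1 < (4 + (thread // 3))) 11111111
step 6: r2 <- (min(r3, r3) - r1)     11111111
step 7: r3 <- ((7 * thread) + thread) 11111111
step 8: r1 <- (r1 + 2)               11111111
step 9: eval (r1 < (4 + (thread // 3))) 11111111
step 10: r2 <- (min(r3, r3) - r1)     00000011
step 11: r3 <- ((7 * thread) + thread) 00000011
step 12: r1 <- (r1 + 2)               00000011
step 13: eval (r1 < (4 + (thread // 3))) 00000011
step 14: r2 <- r2                     11111111

Answer: 15 steps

r2: -3,5,13,21,29,37,43,51
r3: 0,8,16,24,32,40,48,56
r1: 5,5,5,5,5,5,7,7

steps = 15; useful = 96; efficiency = 96/120 = 4/5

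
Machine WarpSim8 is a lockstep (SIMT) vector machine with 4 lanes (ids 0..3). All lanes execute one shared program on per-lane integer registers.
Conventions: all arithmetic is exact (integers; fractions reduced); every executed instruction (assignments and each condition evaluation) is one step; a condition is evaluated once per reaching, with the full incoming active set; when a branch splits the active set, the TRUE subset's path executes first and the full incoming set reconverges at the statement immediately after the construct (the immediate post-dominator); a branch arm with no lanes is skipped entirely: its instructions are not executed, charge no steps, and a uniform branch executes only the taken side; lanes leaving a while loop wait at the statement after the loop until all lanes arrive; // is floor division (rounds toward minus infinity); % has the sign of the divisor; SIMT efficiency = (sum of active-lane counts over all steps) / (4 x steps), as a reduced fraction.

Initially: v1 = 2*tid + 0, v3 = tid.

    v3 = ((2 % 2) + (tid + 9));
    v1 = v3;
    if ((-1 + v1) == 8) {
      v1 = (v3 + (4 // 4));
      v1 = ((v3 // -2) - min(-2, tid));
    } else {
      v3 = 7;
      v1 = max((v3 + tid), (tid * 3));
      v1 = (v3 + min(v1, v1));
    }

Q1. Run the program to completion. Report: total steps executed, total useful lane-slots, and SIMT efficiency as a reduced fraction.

Answer: 8 steps, 23 useful, 23/32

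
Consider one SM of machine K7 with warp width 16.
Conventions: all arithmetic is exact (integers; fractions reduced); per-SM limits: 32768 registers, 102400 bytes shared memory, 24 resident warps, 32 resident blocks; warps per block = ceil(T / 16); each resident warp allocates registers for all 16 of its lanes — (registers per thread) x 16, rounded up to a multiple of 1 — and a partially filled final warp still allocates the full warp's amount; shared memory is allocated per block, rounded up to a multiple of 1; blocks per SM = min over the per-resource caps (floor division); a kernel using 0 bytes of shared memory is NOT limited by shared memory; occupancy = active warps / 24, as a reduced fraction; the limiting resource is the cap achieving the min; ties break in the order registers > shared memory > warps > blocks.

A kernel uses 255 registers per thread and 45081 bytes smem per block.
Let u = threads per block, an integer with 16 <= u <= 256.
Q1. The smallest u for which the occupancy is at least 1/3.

Answer: u = 49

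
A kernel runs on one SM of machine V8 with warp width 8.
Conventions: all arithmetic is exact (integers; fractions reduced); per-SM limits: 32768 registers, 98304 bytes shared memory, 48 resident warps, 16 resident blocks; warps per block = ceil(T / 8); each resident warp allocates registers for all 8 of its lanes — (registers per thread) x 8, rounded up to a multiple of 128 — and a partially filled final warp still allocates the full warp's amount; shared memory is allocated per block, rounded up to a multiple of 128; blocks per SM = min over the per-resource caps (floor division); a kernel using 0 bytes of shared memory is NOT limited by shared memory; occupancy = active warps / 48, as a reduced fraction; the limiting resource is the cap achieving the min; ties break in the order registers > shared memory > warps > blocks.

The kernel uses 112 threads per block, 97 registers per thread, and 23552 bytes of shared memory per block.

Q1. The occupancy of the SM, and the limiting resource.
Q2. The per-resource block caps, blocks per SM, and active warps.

Answer: occupancy 7/12, limited by registers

registers: 2 blocks
shared memory: 4 blocks
warps: 3 blocks
blocks: 16 blocks

Answer: 2 blocks, 28 active warps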